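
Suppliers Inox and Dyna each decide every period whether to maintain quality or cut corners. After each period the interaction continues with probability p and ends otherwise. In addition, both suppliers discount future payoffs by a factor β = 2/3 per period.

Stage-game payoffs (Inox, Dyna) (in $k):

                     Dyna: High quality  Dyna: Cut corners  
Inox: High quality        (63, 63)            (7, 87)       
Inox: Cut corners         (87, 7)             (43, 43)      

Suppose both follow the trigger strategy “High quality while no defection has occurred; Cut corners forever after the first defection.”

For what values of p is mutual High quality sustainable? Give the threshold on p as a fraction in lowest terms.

Expected continuation weight on next period's payoff is β·p = 2/3·p, which plays the role of the discount factor.
Cooperation requires 2/3·p ≥ (87−63)/(87−43) = 6/11, hence p ≥ 9/11.

9/11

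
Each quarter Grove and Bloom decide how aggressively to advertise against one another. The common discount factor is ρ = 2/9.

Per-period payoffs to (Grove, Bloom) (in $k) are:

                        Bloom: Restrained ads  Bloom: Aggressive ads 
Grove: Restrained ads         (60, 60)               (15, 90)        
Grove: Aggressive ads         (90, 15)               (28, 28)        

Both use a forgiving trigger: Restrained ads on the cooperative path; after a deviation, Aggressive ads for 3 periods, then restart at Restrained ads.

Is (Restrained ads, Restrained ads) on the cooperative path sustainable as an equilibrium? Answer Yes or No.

No

Comparing payoff streams over the 4 periods until play realigns: cooperate → 60(1+ρ+…+ρ^3); deviate → 90 + 28(ρ+…+ρ^3).
Cooperation is sustained iff (60−28)(ρ+…+ρ^3) ≥ 90−60.
ρ+…+ρ^3 = 2/9·(1−(2/9)^3)/(1−2/9) = 0.2826, and (90−60)/(60−28) = 0.9375.
0.2826 < 0.9375, so cooperation is not sustainable.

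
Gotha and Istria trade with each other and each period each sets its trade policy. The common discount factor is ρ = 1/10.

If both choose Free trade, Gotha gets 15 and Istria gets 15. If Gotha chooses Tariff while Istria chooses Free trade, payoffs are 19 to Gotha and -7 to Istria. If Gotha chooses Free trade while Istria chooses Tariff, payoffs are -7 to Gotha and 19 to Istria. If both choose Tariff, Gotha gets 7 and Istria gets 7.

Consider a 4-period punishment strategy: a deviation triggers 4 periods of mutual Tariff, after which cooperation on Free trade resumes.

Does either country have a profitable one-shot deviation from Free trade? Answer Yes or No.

Comparing payoff streams over the 5 periods until play realigns: cooperate → 15(1+ρ+…+ρ^4); deviate → 19 + 7(ρ+…+ρ^4).
Cooperation is sustained iff (15−7)(ρ+…+ρ^4) ≥ 19−15.
ρ+…+ρ^4 = 1/10·(1−(1/10)^4)/(1−1/10) = 0.1111, and (19−15)/(15−7) = 0.5000.
0.1111 < 0.5000, so cooperation is not sustainable.

Yes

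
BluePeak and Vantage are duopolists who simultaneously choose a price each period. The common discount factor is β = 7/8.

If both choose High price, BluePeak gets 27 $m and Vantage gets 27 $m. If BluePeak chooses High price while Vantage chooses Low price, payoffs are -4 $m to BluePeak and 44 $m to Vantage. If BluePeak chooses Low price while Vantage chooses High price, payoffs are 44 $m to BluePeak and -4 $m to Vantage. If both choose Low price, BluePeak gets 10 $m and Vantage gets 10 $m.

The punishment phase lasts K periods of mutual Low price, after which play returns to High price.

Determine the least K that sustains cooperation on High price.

Need Σ_{k=1}^{K} β^k ≥ (44−27)/(27−10) = 1.0000 at β = 7/8.
At K = 1 the sum is 0.8750 < 1.0000; at K = 2 it is 1.6406 ≥ 1.0000.
So the minimum punishment length is K = 2.

2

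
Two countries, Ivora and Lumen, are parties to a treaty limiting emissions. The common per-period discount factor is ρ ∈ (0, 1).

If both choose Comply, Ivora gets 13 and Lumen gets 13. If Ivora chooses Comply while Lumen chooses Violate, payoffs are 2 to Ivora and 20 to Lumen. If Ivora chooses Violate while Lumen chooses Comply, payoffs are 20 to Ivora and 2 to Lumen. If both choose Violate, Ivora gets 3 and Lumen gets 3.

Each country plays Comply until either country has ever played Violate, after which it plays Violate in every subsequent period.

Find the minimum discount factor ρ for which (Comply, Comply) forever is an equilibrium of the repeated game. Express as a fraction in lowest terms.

7/17

Cooperation forever yields 13 each period: 13/(1−ρ).
Deviating yields 20 once, then 3 forever: 20 + 3ρ/(1−ρ).
No profitable deviation requires 13/(1−ρ) ≥ 20 + 3ρ/(1−ρ).
Multiplying by (1−ρ): 13 ≥ 20(1−ρ) + 3ρ = 20 − 17ρ.
So 17ρ ≥ 7, i.e. ρ ≥ 7/17.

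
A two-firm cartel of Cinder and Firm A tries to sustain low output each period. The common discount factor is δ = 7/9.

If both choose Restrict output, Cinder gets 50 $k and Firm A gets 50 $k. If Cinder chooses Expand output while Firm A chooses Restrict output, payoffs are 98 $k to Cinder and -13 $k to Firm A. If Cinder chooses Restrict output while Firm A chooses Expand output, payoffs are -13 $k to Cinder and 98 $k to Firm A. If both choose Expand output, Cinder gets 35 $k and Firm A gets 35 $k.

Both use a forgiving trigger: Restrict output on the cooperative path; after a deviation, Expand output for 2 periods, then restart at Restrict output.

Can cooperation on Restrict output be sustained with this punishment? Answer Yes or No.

No

Comparing payoff streams over the 3 periods until play realigns: cooperate → 50(1+δ+…+δ^2); deviate → 98 + 35(δ+…+δ^2).
Cooperation is sustained iff (50−35)(δ+…+δ^2) ≥ 98−50.
δ+…+δ^2 = 7/9·(1−(7/9)^2)/(1−7/9) = 1.3827, and (98−50)/(50−35) = 3.2000.
1.3827 < 3.2000, so cooperation is not sustainable.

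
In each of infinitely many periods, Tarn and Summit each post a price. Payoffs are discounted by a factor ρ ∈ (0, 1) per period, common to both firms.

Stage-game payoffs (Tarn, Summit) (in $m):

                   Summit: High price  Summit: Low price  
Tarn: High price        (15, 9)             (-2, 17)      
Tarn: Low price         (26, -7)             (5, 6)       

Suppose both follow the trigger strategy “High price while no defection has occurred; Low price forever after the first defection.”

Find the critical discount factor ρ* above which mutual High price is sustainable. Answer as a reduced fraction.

For Tarn: deviation gain 26−15 = 11, per-period punishment loss 15−5 = 10. IC gives ρ ≥ 11/21.
For Summit: gain 8, loss 3 per period, so ρ ≥ 8/11.
The tighter constraint is Summit's, so cooperation needs ρ ≥ 8/11.

8/11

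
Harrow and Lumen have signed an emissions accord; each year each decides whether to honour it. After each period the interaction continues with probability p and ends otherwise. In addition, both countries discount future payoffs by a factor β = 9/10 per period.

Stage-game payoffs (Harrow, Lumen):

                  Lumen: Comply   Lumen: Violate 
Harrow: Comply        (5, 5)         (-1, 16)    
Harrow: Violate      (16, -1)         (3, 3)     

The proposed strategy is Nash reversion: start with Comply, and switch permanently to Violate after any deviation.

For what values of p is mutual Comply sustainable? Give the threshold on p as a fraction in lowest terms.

With continuation probability p and discount β, the effective per-period discount factor is βp.
Grim-trigger IC: βp ≥ (16−5)/(16−3) = 11/13.
So p ≥ (11/13)/(9/10) = 110/117.

110/117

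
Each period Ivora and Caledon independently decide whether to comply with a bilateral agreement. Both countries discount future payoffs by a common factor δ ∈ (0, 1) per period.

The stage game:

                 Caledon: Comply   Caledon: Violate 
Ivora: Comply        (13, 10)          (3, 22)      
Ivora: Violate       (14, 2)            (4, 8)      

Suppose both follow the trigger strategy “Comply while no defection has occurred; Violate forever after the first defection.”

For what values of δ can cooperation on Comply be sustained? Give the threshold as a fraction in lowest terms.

Ivora's threshold: (14−13)/(14−4) = 1/10.
Caledon's threshold: (22−10)/(22−8) = 6/7.
1/10 < 6/7, so Caledon binds and δ* = 6/7.

6/7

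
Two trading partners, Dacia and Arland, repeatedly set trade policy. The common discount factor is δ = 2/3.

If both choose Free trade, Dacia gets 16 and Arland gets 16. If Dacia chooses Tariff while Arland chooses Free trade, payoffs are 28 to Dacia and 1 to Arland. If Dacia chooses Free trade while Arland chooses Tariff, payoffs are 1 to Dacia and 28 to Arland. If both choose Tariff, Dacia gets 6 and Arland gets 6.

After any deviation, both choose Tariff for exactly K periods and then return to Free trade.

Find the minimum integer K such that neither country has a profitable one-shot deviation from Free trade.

Need Σ_{k=1}^{K} δ^k ≥ (28−16)/(16−6) = 1.2000 at δ = 2/3.
At K = 2 the sum is 1.1111 < 1.2000; at K = 3 it is 1.4074 ≥ 1.2000.
So the minimum punishment length is K = 3.

3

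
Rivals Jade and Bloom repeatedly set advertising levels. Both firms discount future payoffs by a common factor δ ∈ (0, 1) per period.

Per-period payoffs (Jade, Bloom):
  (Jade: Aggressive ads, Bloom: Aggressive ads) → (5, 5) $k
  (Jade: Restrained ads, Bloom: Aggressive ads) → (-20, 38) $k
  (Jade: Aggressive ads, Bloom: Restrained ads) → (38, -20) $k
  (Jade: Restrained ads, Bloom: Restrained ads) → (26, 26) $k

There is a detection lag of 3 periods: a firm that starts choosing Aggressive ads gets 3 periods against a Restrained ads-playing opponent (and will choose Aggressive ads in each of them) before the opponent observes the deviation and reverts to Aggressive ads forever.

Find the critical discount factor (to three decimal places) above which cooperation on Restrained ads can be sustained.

A deviator earns 38 for 3 periods, then 5 forever; cooperating earns 26 forever. Multiplying the IC by (1−δ):
26 ≥ 38(1−δ^3) + 5δ^3, so 33·δ^3 ≥ 12 and δ^3 ≥ 4/11.
δ ≥ (4/11)^(1/3) ≈ 0.714.

0.714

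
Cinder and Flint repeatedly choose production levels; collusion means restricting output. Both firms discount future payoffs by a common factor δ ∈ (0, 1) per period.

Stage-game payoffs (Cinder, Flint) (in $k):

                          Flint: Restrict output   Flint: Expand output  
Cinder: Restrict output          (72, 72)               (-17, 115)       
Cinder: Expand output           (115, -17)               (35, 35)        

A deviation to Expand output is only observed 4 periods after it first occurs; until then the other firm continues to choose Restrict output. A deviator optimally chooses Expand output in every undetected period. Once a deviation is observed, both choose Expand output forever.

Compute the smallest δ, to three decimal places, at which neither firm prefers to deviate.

0.856

A deviator earns 115 for 4 periods, then 35 forever; cooperating earns 72 forever. Multiplying the IC by (1−δ):
72 ≥ 115(1−δ^4) + 35δ^4, so 80·δ^4 ≥ 43 and δ^4 ≥ 43/80.
δ ≥ (43/80)^(1/4) ≈ 0.856.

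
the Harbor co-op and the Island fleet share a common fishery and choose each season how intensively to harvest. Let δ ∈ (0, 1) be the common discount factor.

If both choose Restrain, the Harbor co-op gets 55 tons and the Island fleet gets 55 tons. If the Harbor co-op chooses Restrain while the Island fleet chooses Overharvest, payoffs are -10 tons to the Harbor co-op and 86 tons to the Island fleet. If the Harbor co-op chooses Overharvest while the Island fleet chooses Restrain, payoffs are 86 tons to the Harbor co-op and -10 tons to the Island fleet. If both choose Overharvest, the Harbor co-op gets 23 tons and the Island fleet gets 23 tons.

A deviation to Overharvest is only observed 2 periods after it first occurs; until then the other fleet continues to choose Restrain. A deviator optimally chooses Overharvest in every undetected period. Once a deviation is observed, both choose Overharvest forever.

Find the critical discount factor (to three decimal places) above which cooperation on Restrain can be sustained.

The best deviation is to choose Overharvest for all 2 undetected periods, earning 86 each, then 23 forever once detected.
Deviation value: 86(1−δ^2)/(1−δ) + 23δ^2/(1−δ); cooperation value: 55/(1−δ).
IC: 55 ≥ 86(1−δ^2) + 23δ^2 = 86 − 63δ^2.
So δ^2 ≥ 31/63, giving δ ≥ (31/63)^(1/2) ≈ 0.701.

0.701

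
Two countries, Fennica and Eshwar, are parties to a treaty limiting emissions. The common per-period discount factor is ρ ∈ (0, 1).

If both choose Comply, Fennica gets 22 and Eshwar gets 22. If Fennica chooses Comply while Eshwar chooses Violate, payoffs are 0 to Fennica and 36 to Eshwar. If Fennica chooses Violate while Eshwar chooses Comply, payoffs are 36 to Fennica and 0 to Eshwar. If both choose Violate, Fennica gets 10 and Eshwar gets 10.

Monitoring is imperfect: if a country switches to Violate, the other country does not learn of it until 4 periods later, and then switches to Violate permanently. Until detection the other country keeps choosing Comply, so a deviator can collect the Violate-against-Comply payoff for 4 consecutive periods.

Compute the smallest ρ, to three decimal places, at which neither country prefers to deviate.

A deviator earns 36 for 4 periods, then 10 forever; cooperating earns 22 forever. Multiplying the IC by (1−ρ):
22 ≥ 36(1−ρ^4) + 10ρ^4, so 26·ρ^4 ≥ 14 and ρ^4 ≥ 7/13.
ρ ≥ (7/13)^(1/4) ≈ 0.857.

0.857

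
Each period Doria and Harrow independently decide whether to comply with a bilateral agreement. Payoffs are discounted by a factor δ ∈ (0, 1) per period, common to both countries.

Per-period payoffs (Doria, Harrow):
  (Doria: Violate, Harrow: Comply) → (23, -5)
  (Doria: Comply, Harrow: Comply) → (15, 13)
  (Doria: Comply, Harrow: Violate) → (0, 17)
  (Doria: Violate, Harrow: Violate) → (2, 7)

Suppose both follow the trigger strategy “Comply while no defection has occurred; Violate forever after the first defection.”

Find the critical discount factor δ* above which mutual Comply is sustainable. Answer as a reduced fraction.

2/5

For Doria: deviation gain 23−15 = 8, per-period punishment loss 15−2 = 13. IC gives δ ≥ 8/21.
For Harrow: gain 4, loss 6 per period, so δ ≥ 4/10 = 2/5.
The tighter constraint is Harrow's, so cooperation needs δ ≥ 2/5.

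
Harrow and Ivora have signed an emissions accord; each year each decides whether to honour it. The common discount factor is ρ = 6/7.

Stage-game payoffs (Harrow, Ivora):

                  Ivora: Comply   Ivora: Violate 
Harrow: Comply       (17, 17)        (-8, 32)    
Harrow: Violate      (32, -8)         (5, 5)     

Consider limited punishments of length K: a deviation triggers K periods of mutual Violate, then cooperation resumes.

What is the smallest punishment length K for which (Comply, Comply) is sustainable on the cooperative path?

No profitable deviation requires (17−5)(ρ+…+ρ^K) ≥ 32−17, i.e. ρ+…+ρ^K ≥ 5/4 ≈ 1.2500.
With ρ = 6/7, the partial sums are K=1: 0.8571, K=2: 1.5918.
K = 2 is the first length at which the sum reaches 1.2500.

2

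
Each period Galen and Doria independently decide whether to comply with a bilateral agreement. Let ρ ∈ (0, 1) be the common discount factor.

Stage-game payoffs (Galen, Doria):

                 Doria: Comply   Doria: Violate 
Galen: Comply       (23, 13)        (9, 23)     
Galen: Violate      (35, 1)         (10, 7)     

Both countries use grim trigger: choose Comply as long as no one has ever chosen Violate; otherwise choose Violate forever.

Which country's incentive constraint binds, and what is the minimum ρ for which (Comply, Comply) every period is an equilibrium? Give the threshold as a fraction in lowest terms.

Doria; ρ ≥ 5/8

Galen: cooperation gives 23 each period; deviation gives 35 once then 10 forever.
  23/(1−ρ) ≥ 35 + 10ρ/(1−ρ) ⇒ ρ ≥ 12/25.
Doria: cooperation gives 13 each period; deviation gives 23 once then 7 forever.
  ρ ≥ 10/16 = 5/8.
Both must hold, so the binding constraint is Doria's: ρ ≥ 5/8.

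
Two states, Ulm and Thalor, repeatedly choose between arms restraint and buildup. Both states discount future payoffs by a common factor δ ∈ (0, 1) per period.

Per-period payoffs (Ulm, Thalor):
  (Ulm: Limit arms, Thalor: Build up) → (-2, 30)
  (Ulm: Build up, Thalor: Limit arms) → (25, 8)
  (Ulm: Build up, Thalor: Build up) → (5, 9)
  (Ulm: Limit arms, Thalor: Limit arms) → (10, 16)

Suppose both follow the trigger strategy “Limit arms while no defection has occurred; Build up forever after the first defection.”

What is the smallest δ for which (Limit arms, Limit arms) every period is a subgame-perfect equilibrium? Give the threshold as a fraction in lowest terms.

3/4

For Ulm: deviation gain 25−10 = 15, per-period punishment loss 10−5 = 5. IC gives δ ≥ 15/20 = 3/4.
For Thalor: gain 14, loss 7 per period, so δ ≥ 14/21 = 2/3.
The tighter constraint is Ulm's, so cooperation needs δ ≥ 3/4.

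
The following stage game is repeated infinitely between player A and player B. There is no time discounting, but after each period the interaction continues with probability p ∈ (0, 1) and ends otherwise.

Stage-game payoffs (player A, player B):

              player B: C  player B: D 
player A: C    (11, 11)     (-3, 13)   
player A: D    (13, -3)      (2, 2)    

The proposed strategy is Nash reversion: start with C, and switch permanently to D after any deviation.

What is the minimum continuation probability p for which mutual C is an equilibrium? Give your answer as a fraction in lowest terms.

2/11

Expected cooperation value is 11 + p·11 + p²·11 + … = 11/(1−p); deviation gives 13 + p·2/(1−p).
11 ≥ 13(1−p) + 2p ⇒ 11p ≥ 2 ⇒ p ≥ 2/11.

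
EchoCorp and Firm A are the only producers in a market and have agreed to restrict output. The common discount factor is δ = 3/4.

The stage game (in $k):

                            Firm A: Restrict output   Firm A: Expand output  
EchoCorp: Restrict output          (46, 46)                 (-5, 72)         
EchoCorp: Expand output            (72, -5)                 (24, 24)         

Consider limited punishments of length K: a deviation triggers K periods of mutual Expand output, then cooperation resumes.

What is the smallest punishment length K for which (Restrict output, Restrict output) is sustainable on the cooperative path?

No profitable deviation requires (46−24)(δ+…+δ^K) ≥ 72−46, i.e. δ+…+δ^K ≥ 13/11 ≈ 1.1818.
With δ = 3/4, the partial sums are K=1: 0.7500, K=2: 1.3125.
K = 2 is the first length at which the sum reaches 1.1818.

2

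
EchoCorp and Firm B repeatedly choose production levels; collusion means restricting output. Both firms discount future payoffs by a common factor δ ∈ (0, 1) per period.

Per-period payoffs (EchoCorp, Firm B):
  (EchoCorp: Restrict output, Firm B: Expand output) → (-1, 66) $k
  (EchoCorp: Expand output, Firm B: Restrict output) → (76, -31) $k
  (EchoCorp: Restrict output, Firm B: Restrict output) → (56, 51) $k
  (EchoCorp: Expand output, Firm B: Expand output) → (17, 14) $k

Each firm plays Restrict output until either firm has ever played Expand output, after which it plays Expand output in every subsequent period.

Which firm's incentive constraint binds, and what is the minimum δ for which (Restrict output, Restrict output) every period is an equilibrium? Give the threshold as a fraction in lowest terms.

EchoCorp; δ ≥ 20/59

For EchoCorp: deviation gain 76−56 = 20, per-period punishment loss 56−17 = 39. IC gives δ ≥ 20/59.
For Firm B: gain 15, loss 37 per period, so δ ≥ 15/52.
The tighter constraint is EchoCorp's, so cooperation needs δ ≥ 20/59.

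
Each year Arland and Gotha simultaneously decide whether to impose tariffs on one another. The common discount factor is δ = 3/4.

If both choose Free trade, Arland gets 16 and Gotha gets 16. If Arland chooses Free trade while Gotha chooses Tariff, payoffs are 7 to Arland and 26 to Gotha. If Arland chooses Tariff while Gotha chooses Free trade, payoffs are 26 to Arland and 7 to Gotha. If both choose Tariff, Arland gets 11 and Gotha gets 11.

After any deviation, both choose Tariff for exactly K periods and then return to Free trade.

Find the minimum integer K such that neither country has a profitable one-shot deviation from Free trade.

Need Σ_{k=1}^{K} δ^k ≥ (26−16)/(16−11) = 2.0000 at δ = 3/4.
At K = 3 the sum is 1.7344 < 2.0000; at K = 4 it is 2.0508 ≥ 2.0000.
So the minimum punishment length is K = 4.

4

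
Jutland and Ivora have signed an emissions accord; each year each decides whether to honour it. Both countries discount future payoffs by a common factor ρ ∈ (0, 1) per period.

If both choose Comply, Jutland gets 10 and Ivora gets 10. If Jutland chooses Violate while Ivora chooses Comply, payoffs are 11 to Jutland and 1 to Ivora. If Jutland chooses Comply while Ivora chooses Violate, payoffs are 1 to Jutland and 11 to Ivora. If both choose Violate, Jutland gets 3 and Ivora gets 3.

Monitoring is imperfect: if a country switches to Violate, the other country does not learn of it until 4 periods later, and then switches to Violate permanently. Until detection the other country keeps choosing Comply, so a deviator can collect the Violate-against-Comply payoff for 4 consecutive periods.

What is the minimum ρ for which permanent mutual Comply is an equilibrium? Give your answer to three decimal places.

A deviator earns 11 for 4 periods, then 3 forever; cooperating earns 10 forever. Multiplying the IC by (1−ρ):
10 ≥ 11(1−ρ^4) + 3ρ^4, so 8·ρ^4 ≥ 1 and ρ^4 ≥ 1/8.
ρ ≥ (1/8)^(1/4) ≈ 0.595.

0.595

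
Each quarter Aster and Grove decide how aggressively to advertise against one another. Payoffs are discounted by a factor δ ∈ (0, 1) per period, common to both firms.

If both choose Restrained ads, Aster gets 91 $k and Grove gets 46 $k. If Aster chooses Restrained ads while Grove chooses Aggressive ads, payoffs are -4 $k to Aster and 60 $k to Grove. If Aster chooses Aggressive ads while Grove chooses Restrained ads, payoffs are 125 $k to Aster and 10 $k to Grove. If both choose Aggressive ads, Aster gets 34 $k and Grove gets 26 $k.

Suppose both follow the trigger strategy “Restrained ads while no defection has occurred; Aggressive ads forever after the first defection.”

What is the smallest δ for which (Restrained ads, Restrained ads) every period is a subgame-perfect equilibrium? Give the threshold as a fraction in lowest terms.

Aster: cooperation gives 91 each period; deviation gives 125 once then 34 forever.
  91/(1−δ) ≥ 125 + 34δ/(1−δ) ⇒ δ ≥ 34/91.
Grove: cooperation gives 46 each period; deviation gives 60 once then 26 forever.
  δ ≥ 14/34 = 7/17.
Both must hold, so the binding constraint is Grove's: δ ≥ 7/17.

7/17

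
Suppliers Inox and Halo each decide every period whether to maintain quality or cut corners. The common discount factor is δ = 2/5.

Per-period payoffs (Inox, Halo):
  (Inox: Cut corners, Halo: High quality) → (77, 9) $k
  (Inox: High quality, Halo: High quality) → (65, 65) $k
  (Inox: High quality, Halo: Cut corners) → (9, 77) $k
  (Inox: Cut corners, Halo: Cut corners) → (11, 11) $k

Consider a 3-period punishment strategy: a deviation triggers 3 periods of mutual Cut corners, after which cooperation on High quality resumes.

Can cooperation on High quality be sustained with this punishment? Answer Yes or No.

Yes

IC: δ+…+δ^3 ≥ (77−65)/(65−11) = 2/9.
At δ = 2/5: partial sum = 0.6240 ≥ 0.2222. Cooperation sustainable.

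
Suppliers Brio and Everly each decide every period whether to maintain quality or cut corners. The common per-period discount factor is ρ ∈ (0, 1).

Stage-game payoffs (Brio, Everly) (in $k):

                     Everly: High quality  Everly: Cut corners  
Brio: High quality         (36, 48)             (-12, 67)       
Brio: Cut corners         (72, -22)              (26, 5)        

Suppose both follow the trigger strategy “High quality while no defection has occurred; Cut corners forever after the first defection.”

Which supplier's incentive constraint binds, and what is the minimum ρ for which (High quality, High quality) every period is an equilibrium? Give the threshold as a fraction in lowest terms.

Brio; ρ ≥ 18/23

For Brio: deviation gain 72−36 = 36, per-period punishment loss 36−26 = 10. IC gives ρ ≥ 36/46 = 18/23.
For Everly: gain 19, loss 43 per period, so ρ ≥ 19/62.
The tighter constraint is Brio's, so cooperation needs ρ ≥ 18/23.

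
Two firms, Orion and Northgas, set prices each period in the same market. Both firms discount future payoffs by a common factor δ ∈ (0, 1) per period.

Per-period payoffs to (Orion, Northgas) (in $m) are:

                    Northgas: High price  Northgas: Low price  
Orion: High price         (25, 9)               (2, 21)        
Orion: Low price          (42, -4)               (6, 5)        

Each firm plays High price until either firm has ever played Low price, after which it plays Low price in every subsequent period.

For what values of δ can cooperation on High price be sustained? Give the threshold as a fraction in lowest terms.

3/4

For Orion: deviation gain 42−25 = 17, per-period punishment loss 25−6 = 19. IC gives δ ≥ 17/36.
For Northgas: gain 12, loss 4 per period, so δ ≥ 12/16 = 3/4.
The tighter constraint is Northgas's, so cooperation needs δ ≥ 3/4.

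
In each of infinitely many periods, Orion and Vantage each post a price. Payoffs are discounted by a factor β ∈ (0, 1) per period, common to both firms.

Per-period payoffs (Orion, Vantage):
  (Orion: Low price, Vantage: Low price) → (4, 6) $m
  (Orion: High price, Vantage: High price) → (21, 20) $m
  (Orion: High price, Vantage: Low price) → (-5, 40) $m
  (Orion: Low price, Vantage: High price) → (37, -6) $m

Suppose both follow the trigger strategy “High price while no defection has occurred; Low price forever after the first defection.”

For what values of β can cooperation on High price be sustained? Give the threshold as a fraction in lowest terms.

Orion: cooperation gives 21 each period; deviation gives 37 once then 4 forever.
  21/(1−β) ≥ 37 + 4β/(1−β) ⇒ β ≥ 16/33.
Vantage: cooperation gives 20 each period; deviation gives 40 once then 6 forever.
  β ≥ 20/34 = 10/17.
Both must hold, so the binding constraint is Vantage's: β ≥ 10/17.

10/17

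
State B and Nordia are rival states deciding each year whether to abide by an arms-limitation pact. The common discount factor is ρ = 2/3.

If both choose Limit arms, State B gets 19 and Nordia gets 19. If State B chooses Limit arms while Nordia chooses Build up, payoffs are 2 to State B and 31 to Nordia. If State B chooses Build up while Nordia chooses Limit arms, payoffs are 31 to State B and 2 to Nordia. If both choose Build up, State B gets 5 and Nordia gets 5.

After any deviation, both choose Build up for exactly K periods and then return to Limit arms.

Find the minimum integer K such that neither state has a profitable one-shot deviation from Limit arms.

Need Σ_{k=1}^{K} ρ^k ≥ (31−19)/(19−5) = 0.8571 at ρ = 2/3.
At K = 1 the sum is 0.6667 < 0.8571; at K = 2 it is 1.1111 ≥ 0.8571.
So the minimum punishment length is K = 2.

2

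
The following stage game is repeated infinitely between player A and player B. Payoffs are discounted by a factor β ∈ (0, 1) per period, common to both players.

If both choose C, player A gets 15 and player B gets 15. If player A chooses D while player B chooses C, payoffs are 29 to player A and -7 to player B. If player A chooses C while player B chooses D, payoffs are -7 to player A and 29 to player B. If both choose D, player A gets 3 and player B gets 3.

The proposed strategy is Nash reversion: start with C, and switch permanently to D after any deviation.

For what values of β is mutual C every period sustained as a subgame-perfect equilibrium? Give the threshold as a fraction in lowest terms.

7/13

Under grim trigger the critical discount factor is (T−C)/(T−P) with T = 29, C = 15, P = 3.
β* = (29−15)/(29−3) = 14/26 = 7/13.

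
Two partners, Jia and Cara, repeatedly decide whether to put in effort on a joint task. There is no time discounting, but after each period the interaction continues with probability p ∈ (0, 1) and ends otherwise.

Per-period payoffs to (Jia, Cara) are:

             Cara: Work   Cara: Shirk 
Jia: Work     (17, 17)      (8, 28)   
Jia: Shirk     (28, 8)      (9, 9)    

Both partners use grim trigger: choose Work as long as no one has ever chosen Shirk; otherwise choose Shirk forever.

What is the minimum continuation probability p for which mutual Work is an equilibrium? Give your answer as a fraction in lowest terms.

With no time discounting, the continuation probability p plays the role of the discount factor.
Grim-trigger IC: 17/(1−p) ≥ 28 + 9p/(1−p) ⇒ p ≥ (28−17)/(28−9) = 11/19.

11/19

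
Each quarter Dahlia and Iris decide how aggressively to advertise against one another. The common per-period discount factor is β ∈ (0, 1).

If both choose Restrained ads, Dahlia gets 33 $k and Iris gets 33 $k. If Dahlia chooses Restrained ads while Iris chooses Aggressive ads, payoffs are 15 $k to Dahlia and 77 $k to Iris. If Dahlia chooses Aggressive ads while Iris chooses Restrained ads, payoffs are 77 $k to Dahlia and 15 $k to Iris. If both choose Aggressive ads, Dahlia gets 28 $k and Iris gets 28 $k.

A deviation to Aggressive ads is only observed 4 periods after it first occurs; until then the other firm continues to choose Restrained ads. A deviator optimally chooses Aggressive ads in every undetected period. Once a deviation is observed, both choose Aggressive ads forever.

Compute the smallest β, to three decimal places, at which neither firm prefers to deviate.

0.973

Deviating for the 4 undetected periods gains 77−33 = 44 per period over cooperation, then loses 33−28 = 5 per period forever once punishment starts.
Gain: 44(1 + β + … + β^3); loss: 5·β^4/(1−β).
No profitable deviation ⇔ 44(1−β^4) ≤ 5·β^4, i.e. β^4 ≥ 44/(44+5) = 44/49.
Hence β ≥ (44/49)^(1/4) ≈ 0.973.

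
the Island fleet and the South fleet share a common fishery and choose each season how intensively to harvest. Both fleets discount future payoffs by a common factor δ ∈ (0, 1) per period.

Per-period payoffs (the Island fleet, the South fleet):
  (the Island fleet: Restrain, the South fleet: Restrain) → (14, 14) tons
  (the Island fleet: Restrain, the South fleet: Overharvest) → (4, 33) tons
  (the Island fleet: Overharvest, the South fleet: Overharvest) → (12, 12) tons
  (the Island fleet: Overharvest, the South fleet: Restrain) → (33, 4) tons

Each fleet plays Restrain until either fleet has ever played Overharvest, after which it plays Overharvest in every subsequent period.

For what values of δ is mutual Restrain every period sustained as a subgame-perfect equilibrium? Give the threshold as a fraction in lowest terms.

One-period gain from deviating is 33 − 14 = 19. The loss is 14 − 12 = 2 in every subsequent period, with present value 2·δ/(1−δ).
Deviation is unprofitable when 2·δ/(1−δ) ≥ 19, i.e. δ/(1−δ) ≥ 19/2.
Equivalently δ ≥ 19/(19+2) = 19/21.

19/21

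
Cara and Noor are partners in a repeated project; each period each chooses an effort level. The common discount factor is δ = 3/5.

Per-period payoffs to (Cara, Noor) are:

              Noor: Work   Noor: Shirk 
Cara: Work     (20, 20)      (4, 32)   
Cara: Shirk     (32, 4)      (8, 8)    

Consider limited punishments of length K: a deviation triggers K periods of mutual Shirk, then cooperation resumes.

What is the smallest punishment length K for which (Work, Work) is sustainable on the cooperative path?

Need Σ_{k=1}^{K} δ^k ≥ (32−20)/(20−8) = 1.0000 at δ = 3/5.
At K = 2 the sum is 0.9600 < 1.0000; at K = 3 it is 1.1760 ≥ 1.0000.
So the minimum punishment length is K = 3.

3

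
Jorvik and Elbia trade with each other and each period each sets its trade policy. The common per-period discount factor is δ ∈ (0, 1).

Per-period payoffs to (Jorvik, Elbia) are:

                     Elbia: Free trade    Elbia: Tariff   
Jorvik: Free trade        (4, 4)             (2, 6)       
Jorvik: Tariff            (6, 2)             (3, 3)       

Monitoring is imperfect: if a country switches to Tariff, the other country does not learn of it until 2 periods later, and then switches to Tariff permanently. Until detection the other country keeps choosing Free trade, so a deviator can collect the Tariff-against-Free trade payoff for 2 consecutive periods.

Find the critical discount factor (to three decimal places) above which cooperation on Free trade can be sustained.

0.816

A deviator earns 6 for 2 periods, then 3 forever; cooperating earns 4 forever. Multiplying the IC by (1−δ):
4 ≥ 6(1−δ^2) + 3δ^2, so 3·δ^2 ≥ 2 and δ^2 ≥ 2/3.
δ ≥ (2/3)^(1/2) ≈ 0.816.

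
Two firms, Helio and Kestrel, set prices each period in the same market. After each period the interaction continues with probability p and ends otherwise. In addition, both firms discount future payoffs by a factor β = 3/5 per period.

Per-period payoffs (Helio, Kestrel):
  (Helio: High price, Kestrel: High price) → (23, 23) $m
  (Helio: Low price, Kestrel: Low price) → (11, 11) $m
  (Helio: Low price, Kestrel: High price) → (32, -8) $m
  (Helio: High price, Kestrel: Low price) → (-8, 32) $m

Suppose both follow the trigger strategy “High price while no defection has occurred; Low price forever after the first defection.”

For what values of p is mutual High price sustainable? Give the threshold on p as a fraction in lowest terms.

5/7

With continuation probability p and discount β, the effective per-period discount factor is βp.
Grim-trigger IC: βp ≥ (32−23)/(32−11) = 3/7.
So p ≥ (3/7)/(3/5) = 5/7.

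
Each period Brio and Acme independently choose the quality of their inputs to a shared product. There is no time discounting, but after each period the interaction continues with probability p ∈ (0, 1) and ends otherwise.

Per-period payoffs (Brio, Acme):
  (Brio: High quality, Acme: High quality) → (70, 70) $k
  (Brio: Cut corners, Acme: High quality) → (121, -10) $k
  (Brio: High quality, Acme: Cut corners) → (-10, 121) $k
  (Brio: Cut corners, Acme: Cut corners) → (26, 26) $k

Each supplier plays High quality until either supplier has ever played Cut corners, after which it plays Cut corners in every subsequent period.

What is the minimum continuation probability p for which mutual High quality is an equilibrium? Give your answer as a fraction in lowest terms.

With no time discounting, the continuation probability p plays the role of the discount factor.
Grim-trigger IC: 70/(1−p) ≥ 121 + 26p/(1−p) ⇒ p ≥ (121−70)/(121−26) = 51/95.

51/95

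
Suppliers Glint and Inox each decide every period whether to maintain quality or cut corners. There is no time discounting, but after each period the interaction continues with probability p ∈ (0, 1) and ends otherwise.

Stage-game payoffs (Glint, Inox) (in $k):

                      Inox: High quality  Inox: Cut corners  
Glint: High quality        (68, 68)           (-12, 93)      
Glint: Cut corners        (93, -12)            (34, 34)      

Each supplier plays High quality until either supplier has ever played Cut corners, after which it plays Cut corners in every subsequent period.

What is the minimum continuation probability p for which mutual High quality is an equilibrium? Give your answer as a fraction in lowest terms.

With no time discounting, the continuation probability p plays the role of the discount factor.
Grim-trigger IC: 68/(1−p) ≥ 93 + 34p/(1−p) ⇒ p ≥ (93−68)/(93−34) = 25/59.

25/59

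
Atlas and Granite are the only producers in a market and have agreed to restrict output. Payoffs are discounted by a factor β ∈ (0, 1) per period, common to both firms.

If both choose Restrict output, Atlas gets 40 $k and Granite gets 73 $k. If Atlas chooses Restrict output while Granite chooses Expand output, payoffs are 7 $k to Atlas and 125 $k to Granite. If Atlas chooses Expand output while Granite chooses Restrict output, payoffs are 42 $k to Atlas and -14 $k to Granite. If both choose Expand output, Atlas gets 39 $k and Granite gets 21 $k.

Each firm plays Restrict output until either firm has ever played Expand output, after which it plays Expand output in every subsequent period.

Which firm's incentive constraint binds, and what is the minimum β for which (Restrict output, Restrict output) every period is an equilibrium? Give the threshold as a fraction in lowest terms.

Atlas; β ≥ 2/3

Atlas's threshold: (42−40)/(42−39) = 2/3.
Granite's threshold: (125−73)/(125−21) = 1/2.
2/3 > 1/2, so Atlas binds and β* = 2/3.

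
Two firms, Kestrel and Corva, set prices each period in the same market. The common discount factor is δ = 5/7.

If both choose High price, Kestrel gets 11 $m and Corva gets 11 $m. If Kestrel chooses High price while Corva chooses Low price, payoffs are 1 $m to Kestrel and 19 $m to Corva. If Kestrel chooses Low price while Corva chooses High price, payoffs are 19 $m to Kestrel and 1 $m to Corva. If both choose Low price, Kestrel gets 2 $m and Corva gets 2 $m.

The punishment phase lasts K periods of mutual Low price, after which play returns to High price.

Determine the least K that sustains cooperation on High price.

2

Need Σ_{k=1}^{K} δ^k ≥ (19−11)/(11−2) = 0.8889 at δ = 5/7.
At K = 1 the sum is 0.7143 < 0.8889; at K = 2 it is 1.2245 ≥ 0.8889.
So the minimum punishment length is K = 2.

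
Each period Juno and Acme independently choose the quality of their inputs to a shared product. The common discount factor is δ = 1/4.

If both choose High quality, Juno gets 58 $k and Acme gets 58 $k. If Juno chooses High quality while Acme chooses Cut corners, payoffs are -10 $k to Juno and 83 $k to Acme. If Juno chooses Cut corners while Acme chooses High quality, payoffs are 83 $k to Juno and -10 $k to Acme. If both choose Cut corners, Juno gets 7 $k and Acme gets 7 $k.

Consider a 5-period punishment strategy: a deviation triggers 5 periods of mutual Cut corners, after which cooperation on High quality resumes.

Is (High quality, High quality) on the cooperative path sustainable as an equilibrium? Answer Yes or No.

No

A one-shot deviation gives 83 now, then 7 for 5 periods, then back to 58.
Gain from deviating: (83−58) today; loss: (58−7) in each of the next 5 periods.
No-deviation condition: (58−7)(δ+…+δ^5) ≥ 83−58, i.e. δ+…+δ^5 ≥ 25/51.
At δ = 1/4: δ+…+δ^5 = 0.3330 < 0.4902.
So cooperation is not sustainable.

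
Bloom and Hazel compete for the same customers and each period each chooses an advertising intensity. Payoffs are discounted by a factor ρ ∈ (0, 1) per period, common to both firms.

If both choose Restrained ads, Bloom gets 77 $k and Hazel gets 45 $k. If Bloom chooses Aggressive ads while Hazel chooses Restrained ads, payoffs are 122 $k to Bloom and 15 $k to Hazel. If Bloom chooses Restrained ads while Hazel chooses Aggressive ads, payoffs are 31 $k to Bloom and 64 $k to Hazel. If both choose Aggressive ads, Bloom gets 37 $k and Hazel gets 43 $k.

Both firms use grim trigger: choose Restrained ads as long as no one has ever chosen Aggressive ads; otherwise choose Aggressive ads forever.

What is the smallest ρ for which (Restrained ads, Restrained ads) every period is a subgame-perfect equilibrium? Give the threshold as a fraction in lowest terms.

19/21

For Bloom: deviation gain 122−77 = 45, per-period punishment loss 77−37 = 40. IC gives ρ ≥ 45/85 = 9/17.
For Hazel: gain 19, loss 2 per period, so ρ ≥ 19/21.
The tighter constraint is Hazel's, so cooperation needs ρ ≥ 19/21.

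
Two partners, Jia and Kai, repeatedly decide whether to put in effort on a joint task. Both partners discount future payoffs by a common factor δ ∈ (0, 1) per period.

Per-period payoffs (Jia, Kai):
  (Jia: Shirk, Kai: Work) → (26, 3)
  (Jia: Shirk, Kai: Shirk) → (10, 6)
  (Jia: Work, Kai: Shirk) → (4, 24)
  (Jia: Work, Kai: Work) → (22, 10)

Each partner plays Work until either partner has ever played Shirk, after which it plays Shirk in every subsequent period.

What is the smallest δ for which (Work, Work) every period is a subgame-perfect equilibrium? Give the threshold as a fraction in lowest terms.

Jia: cooperation gives 22 each period; deviation gives 26 once then 10 forever.
  22/(1−δ) ≥ 26 + 10δ/(1−δ) ⇒ δ ≥ 4/16 = 1/4.
Kai: cooperation gives 10 each period; deviation gives 24 once then 6 forever.
  δ ≥ 14/18 = 7/9.
Both must hold, so the binding constraint is Kai's: δ ≥ 7/9.

7/9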